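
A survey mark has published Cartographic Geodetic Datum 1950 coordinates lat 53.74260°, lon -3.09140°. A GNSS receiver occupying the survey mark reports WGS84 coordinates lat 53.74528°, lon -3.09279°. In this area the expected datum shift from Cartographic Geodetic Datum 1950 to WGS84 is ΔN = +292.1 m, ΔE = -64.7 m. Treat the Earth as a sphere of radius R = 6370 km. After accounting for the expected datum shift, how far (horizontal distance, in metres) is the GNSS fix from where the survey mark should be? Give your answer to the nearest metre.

27 m

Observed coordinate differences: Δφ = +0.00268°, Δλ = -0.00139°.
Converting to metres (1° lat = 111177 m, cos φ = 0.591414): observed ΔN = 298.0 m, observed ΔE = -91.4 m.
Subtracting the expected shift leaves a residual of 298.0 − (292.1) = 5.9 m north and -91.4 − (-64.7) = -26.7 m east.
Residual distance = √(5.9² + (-26.7)²) = 27.3 m.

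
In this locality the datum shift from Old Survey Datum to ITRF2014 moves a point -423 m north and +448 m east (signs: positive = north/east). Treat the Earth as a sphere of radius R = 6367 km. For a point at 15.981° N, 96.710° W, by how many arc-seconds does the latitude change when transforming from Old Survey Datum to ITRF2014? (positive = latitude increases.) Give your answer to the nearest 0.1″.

Δφ = -13.7″

On a sphere of radius R, 1 rad of latitude = R, so Δφ = ΔN / R = -423.0 / 6367000 = -6.6436e-05 rad = -13.703″.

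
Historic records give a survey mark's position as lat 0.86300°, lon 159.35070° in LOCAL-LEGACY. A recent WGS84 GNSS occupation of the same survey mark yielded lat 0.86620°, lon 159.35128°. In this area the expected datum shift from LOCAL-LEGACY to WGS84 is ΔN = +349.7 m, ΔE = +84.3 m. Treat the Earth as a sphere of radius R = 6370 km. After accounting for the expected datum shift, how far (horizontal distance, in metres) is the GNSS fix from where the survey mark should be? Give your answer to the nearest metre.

21 m

Observed coordinate differences: Δφ = +0.00320°, Δλ = +0.00058°.
Converting to metres (1° lat = 111177 m, cos φ = 0.999887): observed ΔN = 355.8 m, observed ΔE = 64.5 m.
Subtracting the expected shift leaves a residual of 355.8 − (349.7) = 6.1 m north and 64.5 − (84.3) = -19.8 m east.
Residual distance = √(6.1² + (-19.8)²) = 20.7 m.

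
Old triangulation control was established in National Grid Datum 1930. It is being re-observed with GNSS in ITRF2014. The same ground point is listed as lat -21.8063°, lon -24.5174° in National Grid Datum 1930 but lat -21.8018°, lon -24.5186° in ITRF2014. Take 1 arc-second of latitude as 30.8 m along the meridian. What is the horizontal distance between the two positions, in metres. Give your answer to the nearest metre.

Δφ = -21.8018° − -21.8063° = +0.0045°; Δλ = -24.5186° − -24.5174° = -0.0012°.
1° of latitude = 3600 × 30.80 = 110880 m.
ΔN = Δφ × 110880 = 499.0 m; ΔE = Δλ × 110880 × cos(-21.8063°) = -0.0012 × 110880 × 0.928445 = -123.5 m.
Distance = √(ΔE² + ΔN²) = √((-123.5)² + 499.0²) = 514.0 m.

514 m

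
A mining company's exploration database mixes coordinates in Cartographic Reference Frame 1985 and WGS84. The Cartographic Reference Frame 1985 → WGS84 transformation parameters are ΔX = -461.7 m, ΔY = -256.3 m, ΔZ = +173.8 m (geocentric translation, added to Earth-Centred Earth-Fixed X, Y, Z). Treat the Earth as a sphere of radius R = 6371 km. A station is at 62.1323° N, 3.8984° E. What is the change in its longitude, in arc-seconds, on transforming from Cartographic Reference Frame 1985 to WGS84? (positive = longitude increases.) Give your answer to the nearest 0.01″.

Δλ = -15.54″

sin φ = 0.884029, cos φ = 0.467432, sin λ = 0.067987, cos λ = 0.997686.
East component: ΔE = −sin λ·ΔX + cos λ·ΔY = −(0.067987)(-461.7) + (0.997686)(-256.3) = -224.32 m.
1° of latitude spans πR/180 = 111195 m; at latitude φ, 1° of longitude spans that × cos φ = 51976.0 m, so Δλ = -224.32 / 51976.0 × 3600 = -15.537″.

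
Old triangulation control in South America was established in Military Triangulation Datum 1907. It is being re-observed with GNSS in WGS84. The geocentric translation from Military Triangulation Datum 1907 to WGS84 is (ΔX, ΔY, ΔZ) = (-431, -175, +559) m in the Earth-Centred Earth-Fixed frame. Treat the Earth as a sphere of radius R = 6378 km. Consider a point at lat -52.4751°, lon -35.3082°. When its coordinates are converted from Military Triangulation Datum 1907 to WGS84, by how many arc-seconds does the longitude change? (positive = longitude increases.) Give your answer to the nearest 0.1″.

sin φ = -0.793089, cos φ = 0.609106, sin λ = -0.577974, cos λ = 0.816055.
East component: ΔE = −sin λ·ΔX + cos λ·ΔY = −(-0.577974)(-431) + (0.816055)(-175) = -391.92 m.
1° of latitude spans πR/180 = 111317 m; at latitude φ, 1° of longitude spans that × cos φ = 67803.9 m, so Δλ = -391.92 / 67803.9 × 3600 = -20.809″.

Δλ = -20.8″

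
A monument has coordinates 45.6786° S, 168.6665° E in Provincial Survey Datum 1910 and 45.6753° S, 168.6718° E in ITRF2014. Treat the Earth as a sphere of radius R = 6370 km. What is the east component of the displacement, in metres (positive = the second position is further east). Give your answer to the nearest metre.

ΔE = 412 m

Δφ = -45.6753° − -45.6786° = +0.0033°; Δλ = 168.6718° − 168.6665° = +0.0053°.
1° along a meridian = πR/180 = 111177 m.
ΔN = Δφ × 111177 = 366.9 m; ΔE = Δλ × 111177 × cos(-45.6786°) = +0.0053 × 111177 × 0.698683 = 411.7 m.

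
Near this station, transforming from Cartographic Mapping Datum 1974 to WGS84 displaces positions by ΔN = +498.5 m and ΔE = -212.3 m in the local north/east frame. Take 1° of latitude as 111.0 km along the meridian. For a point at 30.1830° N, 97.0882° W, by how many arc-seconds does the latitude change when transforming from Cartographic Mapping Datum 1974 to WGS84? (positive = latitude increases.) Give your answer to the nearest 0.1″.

Δφ = 16.2″

1° of latitude = 111.0 km, so Δφ = 498.5 / 111000 = 0.0044910° = 16.168″.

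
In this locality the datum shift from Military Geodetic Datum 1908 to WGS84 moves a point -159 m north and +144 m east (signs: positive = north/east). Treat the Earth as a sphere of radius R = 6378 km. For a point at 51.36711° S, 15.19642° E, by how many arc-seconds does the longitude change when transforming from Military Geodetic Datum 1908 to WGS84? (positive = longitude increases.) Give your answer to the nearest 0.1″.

At latitude -51.36711°, cos φ = 0.624328.
One radian of longitude at latitude φ spans R cos φ, so Δλ = ΔE / (R cos φ) = 144.0 / (6378000 × 0.624328) = 3.6163e-05 rad = 7.459″.

Δλ = 7.5″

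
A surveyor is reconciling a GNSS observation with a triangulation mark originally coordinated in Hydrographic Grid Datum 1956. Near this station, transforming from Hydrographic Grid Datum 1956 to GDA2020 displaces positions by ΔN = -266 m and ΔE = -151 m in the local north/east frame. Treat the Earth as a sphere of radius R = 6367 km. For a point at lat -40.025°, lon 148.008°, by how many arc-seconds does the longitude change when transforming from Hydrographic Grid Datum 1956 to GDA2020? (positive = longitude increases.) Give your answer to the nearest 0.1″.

Δλ = -6.4″

At latitude -40.025°, cos φ = 0.765764.
One radian of longitude at latitude φ spans R cos φ, so Δλ = ΔE / (R cos φ) = -151.0 / (6367000 × 0.765764) = -3.0970e-05 rad = -6.388″.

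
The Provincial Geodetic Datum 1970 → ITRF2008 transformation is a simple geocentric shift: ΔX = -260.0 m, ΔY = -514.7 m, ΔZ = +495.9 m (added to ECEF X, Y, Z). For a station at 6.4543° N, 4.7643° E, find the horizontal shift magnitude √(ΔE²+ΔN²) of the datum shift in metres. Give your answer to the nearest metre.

The local east axis at (φ, λ) is (−sin λ, cos λ, 0), so ΔE = −sin(4.7643°)·(-260.0) + cos(4.7643°)·(-514.7) = -491.33 m.
The local north axis is (−sin φ cos λ, −sin φ sin λ, cos φ), giving ΔN = 29.126 + 4.805 + 492.757 = 526.69 m.
Horizontal magnitude = √(ΔE² + ΔN²) = √((-491.33)² + 526.69²) = 720.28 m.

720 m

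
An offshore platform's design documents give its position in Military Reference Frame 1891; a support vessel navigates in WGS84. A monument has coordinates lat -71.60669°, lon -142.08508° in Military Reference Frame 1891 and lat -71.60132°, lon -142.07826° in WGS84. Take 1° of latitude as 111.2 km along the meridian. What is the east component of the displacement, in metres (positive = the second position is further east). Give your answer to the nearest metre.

Δφ = -71.60132° − -71.60669° = +0.00537°; Δλ = -142.07826° − -142.08508° = +0.00682°.
ΔN = Δφ × 111200 = 597.1 m; ΔE = Δλ × 111200 × cos(-71.60669°) = +0.00682 × 111200 × 0.315538 = 239.3 m.

ΔE = 239 m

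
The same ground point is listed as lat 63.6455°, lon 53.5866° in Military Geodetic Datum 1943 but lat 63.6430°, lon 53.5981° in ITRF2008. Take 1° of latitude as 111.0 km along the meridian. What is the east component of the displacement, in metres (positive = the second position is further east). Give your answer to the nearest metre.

ΔE = 567 m

Δφ = 63.6430° − 63.6455° = -0.0025°; Δλ = 53.5981° − 53.5866° = +0.0115°.
ΔN = Δφ × 111000 = -277.5 m; ΔE = Δλ × 111000 × cos(63.6455°) = +0.0115 × 111000 × 0.443924 = 566.7 m.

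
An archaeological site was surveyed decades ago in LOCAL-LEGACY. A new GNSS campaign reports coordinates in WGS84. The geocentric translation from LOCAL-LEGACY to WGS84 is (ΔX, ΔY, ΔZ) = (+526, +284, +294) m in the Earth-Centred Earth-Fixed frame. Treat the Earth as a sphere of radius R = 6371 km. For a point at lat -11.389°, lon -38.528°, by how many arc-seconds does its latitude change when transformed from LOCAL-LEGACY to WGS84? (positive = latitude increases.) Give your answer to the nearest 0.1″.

Δφ = 10.8″

sin φ = -0.197469, cos φ = 0.980309, sin λ = -0.622897, cos λ = 0.782304.
North component: ΔN = −sin φ cos λ·ΔX − sin φ sin λ·ΔY + cos φ·ΔZ = −(-0.197469)(0.782304)(526) − (-0.197469)(-0.622897)(284) + (0.980309)(294) = 334.53 m.
1° of latitude spans πR/180 = 111195 m, so Δφ = 334.53 / 111195 × 3600 = 10.831″.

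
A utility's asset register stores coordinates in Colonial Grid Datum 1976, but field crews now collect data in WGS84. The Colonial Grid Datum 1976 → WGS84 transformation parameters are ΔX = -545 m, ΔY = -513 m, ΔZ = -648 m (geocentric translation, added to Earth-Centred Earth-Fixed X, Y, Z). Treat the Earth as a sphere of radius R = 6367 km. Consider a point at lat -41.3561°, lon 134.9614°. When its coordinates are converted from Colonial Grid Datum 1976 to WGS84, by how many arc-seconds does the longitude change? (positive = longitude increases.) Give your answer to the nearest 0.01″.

Δλ = 32.29″

sin φ = -0.660737, cos φ = 0.750618, sin λ = 0.707583, cos λ = -0.706630.
East component: ΔE = −sin λ·ΔX + cos λ·ΔY = −(0.707583)(-545) + (-0.706630)(-513) = 748.13 m.
1° of latitude spans πR/180 = 111125 m; at latitude φ, 1° of longitude spans that × cos φ = 83412.5 m, so Δλ = 748.13 / 83412.5 × 3600 = 32.289″.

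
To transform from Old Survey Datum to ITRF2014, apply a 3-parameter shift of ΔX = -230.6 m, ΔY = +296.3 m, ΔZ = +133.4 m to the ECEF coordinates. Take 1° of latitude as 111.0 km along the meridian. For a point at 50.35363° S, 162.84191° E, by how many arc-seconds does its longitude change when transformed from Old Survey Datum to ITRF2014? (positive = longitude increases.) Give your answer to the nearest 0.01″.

sin φ = -0.769997, cos φ = 0.638047, sin λ = 0.295009, cos λ = -0.955494.
East component: ΔE = −sin λ·ΔX + cos λ·ΔY = −(0.295009)(-230.6) + (-0.955494)(296.3) = -215.08 m.
1° of latitude spans 111000 m; at latitude φ, 1° of longitude spans that × cos φ = 70823.3 m, so Δλ = -215.08 / 70823.3 × 3600 = -10.933″.

Δλ = -10.93″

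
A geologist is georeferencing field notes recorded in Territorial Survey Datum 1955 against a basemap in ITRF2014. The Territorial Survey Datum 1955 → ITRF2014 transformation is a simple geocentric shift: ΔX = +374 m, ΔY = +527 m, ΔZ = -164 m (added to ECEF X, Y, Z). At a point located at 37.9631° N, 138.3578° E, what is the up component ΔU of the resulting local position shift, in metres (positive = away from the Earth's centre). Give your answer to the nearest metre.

The local up (radial) axis is (cos φ cos λ, cos φ sin λ, sin φ), giving ΔU = -220.355 + 276.084 − 100.885 = -45.16 m.

ΔU = -45 m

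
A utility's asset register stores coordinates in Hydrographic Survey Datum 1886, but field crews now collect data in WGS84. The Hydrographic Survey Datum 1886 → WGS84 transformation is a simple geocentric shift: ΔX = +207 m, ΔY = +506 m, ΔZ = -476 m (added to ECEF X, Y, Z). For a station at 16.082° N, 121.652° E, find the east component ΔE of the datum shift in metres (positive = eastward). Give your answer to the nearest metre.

ΔE = -442 m

The local east axis at (φ, λ) is (−sin λ, cos λ, 0), so ΔE = −sin(121.652°)·207 + cos(121.652°)·506 = -441.74 m.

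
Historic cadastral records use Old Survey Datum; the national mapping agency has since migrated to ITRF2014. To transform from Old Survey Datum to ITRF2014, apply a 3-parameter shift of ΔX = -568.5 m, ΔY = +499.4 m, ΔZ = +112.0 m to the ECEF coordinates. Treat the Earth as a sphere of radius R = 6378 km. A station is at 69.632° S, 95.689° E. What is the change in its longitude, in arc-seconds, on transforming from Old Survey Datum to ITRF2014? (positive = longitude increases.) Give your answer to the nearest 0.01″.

Δλ = 47.96″

sin φ = -0.937477, cos φ = 0.348049, sin λ = 0.995075, cos λ = -0.099129.
East component: ΔE = −sin λ·ΔX + cos λ·ΔY = −(0.995075)(-568.5) + (-0.099129)(499.4) = 516.20 m.
1° of latitude spans πR/180 = 111317 m; at latitude φ, 1° of longitude spans that × cos φ = 38743.8 m, so Δλ = 516.20 / 38743.8 × 3600 = 47.964″.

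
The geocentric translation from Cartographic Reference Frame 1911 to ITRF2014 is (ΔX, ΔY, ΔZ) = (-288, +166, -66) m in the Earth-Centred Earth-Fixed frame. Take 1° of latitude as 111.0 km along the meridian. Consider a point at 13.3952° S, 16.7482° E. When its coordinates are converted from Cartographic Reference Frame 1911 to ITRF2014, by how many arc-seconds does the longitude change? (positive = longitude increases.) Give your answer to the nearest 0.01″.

Δλ = 8.07″

sin φ = -0.231666, cos φ = 0.972795, sin λ = 0.288166, cos λ = 0.957580.
East component: ΔE = −sin λ·ΔX + cos λ·ΔY = −(0.288166)(-288) + (0.957580)(166) = 241.95 m.
1° of latitude spans 111000 m; at latitude φ, 1° of longitude spans that × cos φ = 107980.3 m, so Δλ = 241.95 / 107980.3 × 3600 = 8.066″.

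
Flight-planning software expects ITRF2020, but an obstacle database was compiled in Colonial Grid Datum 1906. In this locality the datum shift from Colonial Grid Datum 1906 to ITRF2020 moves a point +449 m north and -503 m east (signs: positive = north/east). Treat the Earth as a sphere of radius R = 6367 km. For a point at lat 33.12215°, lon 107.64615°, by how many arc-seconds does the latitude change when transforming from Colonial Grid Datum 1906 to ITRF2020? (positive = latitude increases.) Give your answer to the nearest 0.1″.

Δφ = 14.5″

On a sphere of radius R, 1 rad of latitude = R, so Δφ = ΔN / R = 449.0 / 6367000 = 7.0520e-05 rad = 14.546″.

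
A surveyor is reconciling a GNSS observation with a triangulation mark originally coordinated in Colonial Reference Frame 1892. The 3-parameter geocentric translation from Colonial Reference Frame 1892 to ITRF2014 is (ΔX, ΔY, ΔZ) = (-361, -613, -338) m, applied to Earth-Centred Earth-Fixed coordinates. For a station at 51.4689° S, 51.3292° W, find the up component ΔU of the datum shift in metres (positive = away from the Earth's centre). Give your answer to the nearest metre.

ΔU = 422 m

At φ = -51.4689°, λ = -51.3292°: sin φ = -0.782270, cos φ = 0.622939, sin λ = -0.780749, cos λ = 0.624845.
ΔU = cos φ cos λ·ΔX + cos φ sin λ·ΔY + sin φ·ΔZ = (0.622939)(0.624845)(-361) + (0.622939)(-0.780749)(-613) + (-0.782270)(-338) = 422.03 m.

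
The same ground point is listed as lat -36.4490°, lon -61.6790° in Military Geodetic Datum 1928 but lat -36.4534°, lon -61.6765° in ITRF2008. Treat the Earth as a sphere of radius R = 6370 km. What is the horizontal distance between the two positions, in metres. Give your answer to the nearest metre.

538 m

Δφ = -36.4534° − -36.4490° = -0.0044°; Δλ = -61.6765° − -61.6790° = +0.0025°.
1° along a meridian = πR/180 = 111177 m.
ΔN = Δφ × 111177 = -489.2 m; ΔE = Δλ × 111177 × cos(-36.4490°) = +0.0025 × 111177 × 0.804386 = 223.6 m.
Distance = √(ΔE² + ΔN²) = √(223.6² + (-489.2)²) = 537.9 m.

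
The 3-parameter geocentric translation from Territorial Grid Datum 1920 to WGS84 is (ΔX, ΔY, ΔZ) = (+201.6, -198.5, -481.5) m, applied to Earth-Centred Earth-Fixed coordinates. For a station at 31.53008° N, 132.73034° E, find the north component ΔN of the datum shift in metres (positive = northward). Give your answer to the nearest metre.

The local north axis is (−sin φ cos λ, −sin φ sin λ, cos φ), giving ΔN = 71.537 + 76.250 − 410.414 = -262.63 m.

ΔN = -263 m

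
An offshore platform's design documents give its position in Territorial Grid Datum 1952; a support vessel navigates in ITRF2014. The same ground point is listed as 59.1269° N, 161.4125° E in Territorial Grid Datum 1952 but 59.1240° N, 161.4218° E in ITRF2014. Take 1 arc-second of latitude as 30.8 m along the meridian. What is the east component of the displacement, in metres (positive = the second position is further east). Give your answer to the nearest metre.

Δφ = 59.1240° − 59.1269° = -0.0029°; Δλ = 161.4218° − 161.4125° = +0.0093°.
1° of latitude = 3600 × 30.80 = 110880 m.
ΔN = Δφ × 110880 = -321.6 m; ΔE = Δλ × 110880 × cos(59.1269°) = +0.0093 × 110880 × 0.513138 = 529.1 m.

ΔE = 529 m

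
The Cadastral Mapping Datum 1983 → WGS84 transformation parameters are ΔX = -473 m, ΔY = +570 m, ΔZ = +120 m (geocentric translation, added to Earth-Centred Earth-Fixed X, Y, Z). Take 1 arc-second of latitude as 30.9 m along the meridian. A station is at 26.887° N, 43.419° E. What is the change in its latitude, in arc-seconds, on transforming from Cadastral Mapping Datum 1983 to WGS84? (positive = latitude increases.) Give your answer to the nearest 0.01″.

sin φ = 0.452232, cos φ = 0.891900, sin λ = 0.687328, cos λ = 0.726347.
North component: ΔN = −sin φ cos λ·ΔX − sin φ sin λ·ΔY + cos φ·ΔZ = −(0.452232)(0.726347)(-473) − (0.452232)(0.687328)(570) + (0.891900)(120) = 85.22 m.
1° of latitude spans 3600 × 30.90 = 111240 m, so Δφ = 85.22 / 111240 × 3600 = 2.758″.

Δφ = 2.76″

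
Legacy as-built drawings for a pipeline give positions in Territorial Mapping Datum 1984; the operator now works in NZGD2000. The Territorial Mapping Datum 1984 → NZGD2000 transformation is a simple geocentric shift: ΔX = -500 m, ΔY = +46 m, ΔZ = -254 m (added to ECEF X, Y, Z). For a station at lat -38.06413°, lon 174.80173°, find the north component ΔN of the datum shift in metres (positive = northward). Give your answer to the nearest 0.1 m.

ΔN = 109.6 m

At φ = -38.06413°, λ = 174.80173°: sin φ = -0.616543, cos φ = 0.787321, sin λ = 0.090603, cos λ = -0.995887.
ΔN = −sin φ cos λ·ΔX − sin φ sin λ·ΔY + cos φ·ΔZ = −(-0.616543)(-0.995887)(-500) − (-0.616543)(0.090603)(46) + (0.787321)(-254) = 109.59 m.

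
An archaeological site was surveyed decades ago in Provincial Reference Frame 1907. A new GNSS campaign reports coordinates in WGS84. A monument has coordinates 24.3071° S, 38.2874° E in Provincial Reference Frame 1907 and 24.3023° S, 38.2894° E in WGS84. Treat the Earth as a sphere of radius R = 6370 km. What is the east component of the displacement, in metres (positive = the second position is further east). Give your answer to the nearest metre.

Δφ = -24.3023° − -24.3071° = +0.0048°; Δλ = 38.2894° − 38.2874° = +0.0020°.
1° along a meridian = πR/180 = 111177 m.
ΔN = Δφ × 111177 = 533.7 m; ΔE = Δλ × 111177 × cos(-24.3071°) = +0.0020 × 111177 × 0.911352 = 202.6 m.

ΔE = 203 m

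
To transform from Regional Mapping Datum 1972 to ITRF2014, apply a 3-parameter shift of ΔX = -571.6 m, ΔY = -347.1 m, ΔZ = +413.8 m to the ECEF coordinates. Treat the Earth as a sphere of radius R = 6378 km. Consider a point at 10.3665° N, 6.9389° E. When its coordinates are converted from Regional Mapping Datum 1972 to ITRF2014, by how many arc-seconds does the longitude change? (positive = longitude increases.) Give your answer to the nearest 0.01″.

Δλ = -9.06″

sin φ = 0.179944, cos φ = 0.983677, sin λ = 0.120811, cos λ = 0.992676.
East component: ΔE = −sin λ·ΔX + cos λ·ΔY = −(0.120811)(-571.6) + (0.992676)(-347.1) = -275.50 m.
1° of latitude spans πR/180 = 111317 m; at latitude φ, 1° of longitude spans that × cos φ = 109500.1 m, so Δλ = -275.50 / 109500.1 × 3600 = -9.058″.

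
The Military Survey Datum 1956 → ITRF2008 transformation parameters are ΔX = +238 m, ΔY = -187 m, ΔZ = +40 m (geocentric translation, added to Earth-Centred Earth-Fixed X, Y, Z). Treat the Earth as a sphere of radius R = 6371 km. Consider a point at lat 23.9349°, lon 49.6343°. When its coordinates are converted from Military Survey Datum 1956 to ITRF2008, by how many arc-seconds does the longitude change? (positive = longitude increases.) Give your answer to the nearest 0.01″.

Δλ = -10.71″

sin φ = 0.405698, cos φ = 0.914007, sin λ = 0.761926, cos λ = 0.647664.
East component: ΔE = −sin λ·ΔX + cos λ·ΔY = −(0.761926)(238) + (0.647664)(-187) = -302.45 m.
1° of latitude spans πR/180 = 111195 m; at latitude φ, 1° of longitude spans that × cos φ = 101632.9 m, so Δλ = -302.45 / 101632.9 × 3600 = -10.713″.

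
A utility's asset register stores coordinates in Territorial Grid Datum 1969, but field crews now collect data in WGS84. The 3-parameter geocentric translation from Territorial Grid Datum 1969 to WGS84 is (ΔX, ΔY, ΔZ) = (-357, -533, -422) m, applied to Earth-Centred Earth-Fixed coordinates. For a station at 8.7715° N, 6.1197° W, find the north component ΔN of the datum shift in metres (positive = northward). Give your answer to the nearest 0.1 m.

The local north axis is (−sin φ cos λ, −sin φ sin λ, cos φ), giving ΔN = 54.130 − 8.665 − 417.064 = -371.60 m.

ΔN = -371.6 m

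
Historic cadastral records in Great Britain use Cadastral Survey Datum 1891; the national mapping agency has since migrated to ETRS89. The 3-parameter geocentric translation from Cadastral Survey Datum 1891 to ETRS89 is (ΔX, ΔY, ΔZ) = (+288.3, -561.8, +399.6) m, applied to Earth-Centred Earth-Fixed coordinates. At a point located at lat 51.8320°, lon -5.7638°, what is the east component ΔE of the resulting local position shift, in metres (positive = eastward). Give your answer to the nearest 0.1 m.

ΔE = -530.0 m

The local east axis at (φ, λ) is (−sin λ, cos λ, 0), so ΔE = −sin(-5.7638°)·288.3 + cos(-5.7638°)·(-561.8) = -530.01 m.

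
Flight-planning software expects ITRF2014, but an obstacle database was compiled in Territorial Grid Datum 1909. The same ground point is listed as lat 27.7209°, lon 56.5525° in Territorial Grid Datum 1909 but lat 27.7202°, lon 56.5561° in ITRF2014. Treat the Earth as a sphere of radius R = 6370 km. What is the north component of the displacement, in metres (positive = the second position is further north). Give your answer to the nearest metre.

Δφ = 27.7202° − 27.7209° = -0.0007°; Δλ = 56.5561° − 56.5525° = +0.0036°.
1° along a meridian = πR/180 = 111177 m.
ΔN = Δφ × 111177 = -77.8 m; ΔE = Δλ × 111177 × cos(27.7209°) = +0.0036 × 111177 × 0.885224 = 354.3 m.

ΔN = -78 m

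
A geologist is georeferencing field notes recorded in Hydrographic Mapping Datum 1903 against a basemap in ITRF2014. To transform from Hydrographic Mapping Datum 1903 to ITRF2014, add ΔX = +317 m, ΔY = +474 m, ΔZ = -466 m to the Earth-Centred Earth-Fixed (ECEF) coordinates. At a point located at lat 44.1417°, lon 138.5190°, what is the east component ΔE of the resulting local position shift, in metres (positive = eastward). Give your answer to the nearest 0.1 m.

The local east axis at (φ, λ) is (−sin λ, cos λ, 0), so ΔE = −sin(138.5190°)·317 + cos(138.5190°)·474 = -565.08 m.

ΔE = -565.1 m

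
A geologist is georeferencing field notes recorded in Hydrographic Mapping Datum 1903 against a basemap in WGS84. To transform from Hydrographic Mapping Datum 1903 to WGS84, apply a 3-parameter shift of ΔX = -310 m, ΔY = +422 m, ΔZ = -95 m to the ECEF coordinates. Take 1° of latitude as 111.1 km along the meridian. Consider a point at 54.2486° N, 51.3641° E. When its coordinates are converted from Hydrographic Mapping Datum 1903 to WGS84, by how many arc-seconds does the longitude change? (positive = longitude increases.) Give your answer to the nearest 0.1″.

sin φ = 0.811560, cos φ = 0.584269, sin λ = 0.781129, cos λ = 0.624369.
East component: ΔE = −sin λ·ΔX + cos λ·ΔY = −(0.781129)(-310) + (0.624369)(422) = 505.63 m.
1° of latitude spans 111100 m; at latitude φ, 1° of longitude spans that × cos φ = 64912.3 m, so Δλ = 505.63 / 64912.3 × 3600 = 28.042″.

Δλ = 28.0″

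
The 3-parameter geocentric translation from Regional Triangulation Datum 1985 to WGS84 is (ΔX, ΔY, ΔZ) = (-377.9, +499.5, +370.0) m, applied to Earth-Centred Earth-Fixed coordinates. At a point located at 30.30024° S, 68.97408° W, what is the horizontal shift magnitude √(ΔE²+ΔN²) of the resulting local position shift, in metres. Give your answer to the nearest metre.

174 m

The local east axis at (φ, λ) is (−sin λ, cos λ, 0), so ΔE = −sin(-68.97408°)·(-377.9) + cos(-68.97408°)·499.5 = -173.52 m.
The local north axis is (−sin φ cos λ, −sin φ sin λ, cos φ), giving ΔN = -68.408 − 235.234 + 319.456 = 15.81 m.
Horizontal magnitude = √(ΔE² + ΔN²) = √((-173.52)² + 15.81²) = 174.24 m.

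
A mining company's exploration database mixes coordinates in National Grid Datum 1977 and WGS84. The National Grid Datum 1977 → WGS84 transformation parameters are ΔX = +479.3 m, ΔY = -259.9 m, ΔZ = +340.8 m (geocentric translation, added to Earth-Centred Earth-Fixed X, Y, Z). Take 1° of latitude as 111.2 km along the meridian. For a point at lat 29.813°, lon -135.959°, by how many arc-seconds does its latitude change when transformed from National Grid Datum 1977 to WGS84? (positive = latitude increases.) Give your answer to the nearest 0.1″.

Δφ = 12.2″

sin φ = 0.497171, cos φ = 0.867653, sin λ = -0.695173, cos λ = -0.718843.
North component: ΔN = −sin φ cos λ·ΔX − sin φ sin λ·ΔY + cos φ·ΔZ = −(0.497171)(-0.718843)(479.3) − (0.497171)(-0.695173)(-259.9) + (0.867653)(340.8) = 377.17 m.
1° of latitude spans 111200 m, so Δφ = 377.17 / 111200 × 3600 = 12.210″.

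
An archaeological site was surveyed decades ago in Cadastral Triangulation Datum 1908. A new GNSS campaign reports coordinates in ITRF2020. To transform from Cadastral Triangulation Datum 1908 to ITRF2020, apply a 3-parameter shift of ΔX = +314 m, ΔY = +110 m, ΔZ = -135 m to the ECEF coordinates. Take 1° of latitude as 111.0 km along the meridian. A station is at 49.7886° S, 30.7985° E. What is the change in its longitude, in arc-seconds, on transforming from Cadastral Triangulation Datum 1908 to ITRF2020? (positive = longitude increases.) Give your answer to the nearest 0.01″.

sin φ = -0.763668, cos φ = 0.645610, sin λ = 0.512020, cos λ = 0.858973.
East component: ΔE = −sin λ·ΔX + cos λ·ΔY = −(0.512020)(314) + (0.858973)(110) = -66.29 m.
1° of latitude spans 111000 m; at latitude φ, 1° of longitude spans that × cos φ = 71662.7 m, so Δλ = -66.29 / 71662.7 × 3600 = -3.330″.

Δλ = -3.33″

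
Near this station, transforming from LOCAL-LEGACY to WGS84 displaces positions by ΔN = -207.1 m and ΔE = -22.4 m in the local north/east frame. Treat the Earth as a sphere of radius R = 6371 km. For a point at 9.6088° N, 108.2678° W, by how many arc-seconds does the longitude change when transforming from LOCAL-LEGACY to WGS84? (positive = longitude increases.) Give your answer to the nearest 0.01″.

At latitude 9.6088°, cos φ = 0.985970.
One radian of longitude at latitude φ spans R cos φ, so Δλ = ΔE / (R cos φ) = -22.4 / (6371000 × 0.985970) = -3.5660e-06 rad = -0.736″.

Δλ = -0.74″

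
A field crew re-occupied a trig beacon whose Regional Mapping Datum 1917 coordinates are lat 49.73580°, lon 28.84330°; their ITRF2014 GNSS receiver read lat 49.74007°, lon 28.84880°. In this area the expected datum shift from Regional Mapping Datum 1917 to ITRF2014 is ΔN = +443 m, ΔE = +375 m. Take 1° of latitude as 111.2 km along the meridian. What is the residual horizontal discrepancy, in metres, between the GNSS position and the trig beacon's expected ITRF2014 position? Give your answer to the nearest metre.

Observed coordinate differences: Δφ = +0.00427°, Δλ = +0.00550°.
Converting to metres (1° lat = 111200 m, cos φ = 0.646313): observed ΔN = 474.8 m, observed ΔE = 395.3 m.
Subtracting the expected shift leaves a residual of 474.8 − (443) = 31.8 m north and 395.3 − (375) = 20.3 m east.
Residual distance = √(31.8² + 20.3²) = 37.7 m.

38 m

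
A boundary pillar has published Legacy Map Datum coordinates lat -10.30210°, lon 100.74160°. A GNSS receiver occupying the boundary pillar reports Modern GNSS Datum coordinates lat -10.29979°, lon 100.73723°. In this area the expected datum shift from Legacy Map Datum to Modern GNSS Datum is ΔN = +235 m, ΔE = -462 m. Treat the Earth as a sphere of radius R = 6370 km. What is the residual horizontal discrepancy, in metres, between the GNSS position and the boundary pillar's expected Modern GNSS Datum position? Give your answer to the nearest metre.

27 m

Observed coordinate differences: Δφ = +0.00231°, Δλ = -0.00437°.
Converting to metres (1° lat = 111177 m, cos φ = 0.983878): observed ΔN = 256.8 m, observed ΔE = -478.0 m.
Subtracting the expected shift leaves a residual of 256.8 − (235) = 21.8 m north and -478.0 − (-462) = -16.0 m east.
Residual distance = √(21.8² + (-16.0)²) = 27.1 m.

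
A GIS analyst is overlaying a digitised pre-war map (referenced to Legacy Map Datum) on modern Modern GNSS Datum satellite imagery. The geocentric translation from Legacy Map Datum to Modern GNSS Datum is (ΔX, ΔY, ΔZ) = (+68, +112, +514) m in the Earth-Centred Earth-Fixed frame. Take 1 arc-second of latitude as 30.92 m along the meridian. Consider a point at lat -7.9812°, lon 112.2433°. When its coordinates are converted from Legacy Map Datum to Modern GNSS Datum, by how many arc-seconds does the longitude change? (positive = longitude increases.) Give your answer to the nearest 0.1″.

sin φ = -0.138848, cos φ = 0.990314, sin λ = 0.925585, cos λ = -0.378540.
East component: ΔE = −sin λ·ΔX + cos λ·ΔY = −(0.925585)(68) + (-0.378540)(112) = -105.34 m.
1° of latitude spans 3600 × 30.92 = 111312 m; at latitude φ, 1° of longitude spans that × cos φ = 110233.8 m, so Δλ = -105.34 / 110233.8 × 3600 = -3.440″.

Δλ = -3.4″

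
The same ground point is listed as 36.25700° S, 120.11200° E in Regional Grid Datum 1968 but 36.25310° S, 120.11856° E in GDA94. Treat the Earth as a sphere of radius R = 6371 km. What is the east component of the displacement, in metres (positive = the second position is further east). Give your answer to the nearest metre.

ΔE = 588 m

Δφ = -36.25310° − -36.25700° = +0.00390°; Δλ = 120.11856° − 120.11200° = +0.00656°.
1° along a meridian = πR/180 = 111195 m.
ΔN = Δφ × 111195 = 433.7 m; ΔE = Δλ × 111195 × cos(-36.25700°) = +0.00656 × 111195 × 0.806372 = 588.2 m.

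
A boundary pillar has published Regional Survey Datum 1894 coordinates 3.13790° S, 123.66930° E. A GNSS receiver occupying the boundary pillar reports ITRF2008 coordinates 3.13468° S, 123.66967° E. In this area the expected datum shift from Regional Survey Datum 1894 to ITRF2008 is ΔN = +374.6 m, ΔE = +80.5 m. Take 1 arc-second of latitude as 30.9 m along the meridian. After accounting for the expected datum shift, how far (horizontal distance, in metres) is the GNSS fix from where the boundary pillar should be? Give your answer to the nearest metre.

43 m

Observed coordinate differences: Δφ = +0.00322°, Δλ = +0.00037°.
Converting to metres (1° lat = 111240 m, cos φ = 0.998501): observed ΔN = 358.2 m, observed ΔE = 41.1 m.
Subtracting the expected shift leaves a residual of 358.2 − (374.6) = -16.4 m north and 41.1 − (80.5) = -39.4 m east.
Residual distance = √((-16.4)² + (-39.4)²) = 42.7 m.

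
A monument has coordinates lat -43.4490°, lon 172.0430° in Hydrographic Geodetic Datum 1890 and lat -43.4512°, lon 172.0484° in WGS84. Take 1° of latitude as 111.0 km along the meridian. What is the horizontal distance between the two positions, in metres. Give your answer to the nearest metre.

Δφ = -43.4512° − -43.4490° = -0.0022°; Δλ = 172.0484° − 172.0430° = +0.0054°.
ΔN = Δφ × 111000 = -244.2 m; ΔE = Δλ × 111000 × cos(-43.4490°) = +0.0054 × 111000 × 0.725987 = 435.2 m.
Distance = √(ΔE² + ΔN²) = √(435.2² + (-244.2)²) = 499.0 m.

499 m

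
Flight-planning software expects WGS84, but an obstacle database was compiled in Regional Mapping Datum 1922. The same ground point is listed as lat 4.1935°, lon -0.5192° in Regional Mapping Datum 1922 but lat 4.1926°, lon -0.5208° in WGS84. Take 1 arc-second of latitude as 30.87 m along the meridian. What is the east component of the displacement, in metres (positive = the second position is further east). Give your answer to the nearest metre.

Δφ = 4.1926° − 4.1935° = -0.0009°; Δλ = -0.5208° − -0.5192° = -0.0016°.
1° of latitude = 3600 × 30.87 = 111132 m.
ΔN = Δφ × 111132 = -100.0 m; ΔE = Δλ × 111132 × cos(4.1935°) = -0.0016 × 111132 × 0.997323 = -177.3 m.

ΔE = -177 m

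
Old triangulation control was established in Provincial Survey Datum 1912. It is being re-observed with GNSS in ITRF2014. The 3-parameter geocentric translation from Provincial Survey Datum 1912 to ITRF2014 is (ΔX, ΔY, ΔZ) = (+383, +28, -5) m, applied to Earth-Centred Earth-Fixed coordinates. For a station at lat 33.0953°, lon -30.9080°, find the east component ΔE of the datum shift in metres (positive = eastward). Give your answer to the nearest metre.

At φ = 33.0953°, λ = -30.9080°: sin φ = 0.546033, cos φ = 0.837764, sin λ = -0.513661, cos λ = 0.857993.
ΔE = −sin λ·ΔX + cos λ·ΔY = −(-0.513661)·(383) + (0.857993)·(28) = 220.76 m.

ΔE = 221 m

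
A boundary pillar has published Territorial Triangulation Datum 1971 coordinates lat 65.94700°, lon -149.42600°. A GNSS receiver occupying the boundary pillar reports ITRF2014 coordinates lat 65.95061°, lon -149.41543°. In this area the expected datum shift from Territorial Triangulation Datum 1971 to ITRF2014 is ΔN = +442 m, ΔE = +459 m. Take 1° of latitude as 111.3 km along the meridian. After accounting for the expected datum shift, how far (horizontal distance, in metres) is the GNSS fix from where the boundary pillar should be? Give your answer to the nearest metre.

Observed coordinate differences: Δφ = +0.00361°, Δλ = +0.01057°.
Converting to metres (1° lat = 111300 m, cos φ = 0.407582): observed ΔN = 401.8 m, observed ΔE = 479.5 m.
Subtracting the expected shift leaves a residual of 401.8 − (442) = -40.2 m north and 479.5 − (459) = 20.5 m east.
Residual distance = √((-40.2)² + 20.5²) = 45.1 m.

45 m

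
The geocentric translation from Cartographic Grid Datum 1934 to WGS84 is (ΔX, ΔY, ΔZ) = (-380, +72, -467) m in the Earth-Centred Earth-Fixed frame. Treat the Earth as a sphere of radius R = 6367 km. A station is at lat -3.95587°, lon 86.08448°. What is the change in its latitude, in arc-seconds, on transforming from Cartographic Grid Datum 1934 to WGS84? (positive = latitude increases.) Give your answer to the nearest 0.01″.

Δφ = -14.99″

sin φ = -0.068988, cos φ = 0.997617, sin λ = 0.997666, cos λ = 0.068286.
North component: ΔN = −sin φ cos λ·ΔX − sin φ sin λ·ΔY + cos φ·ΔZ = −(-0.068988)(0.068286)(-380) − (-0.068988)(0.997666)(72) + (0.997617)(-467) = -462.72 m.
1° of latitude spans πR/180 = 111125 m, so Δφ = -462.72 / 111125 × 3600 = -14.990″.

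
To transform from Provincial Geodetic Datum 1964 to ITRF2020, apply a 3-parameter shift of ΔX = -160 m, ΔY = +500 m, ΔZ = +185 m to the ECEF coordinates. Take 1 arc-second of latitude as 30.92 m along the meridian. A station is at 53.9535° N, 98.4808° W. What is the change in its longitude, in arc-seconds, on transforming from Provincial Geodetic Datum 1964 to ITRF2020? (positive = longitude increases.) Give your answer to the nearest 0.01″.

Δλ = -12.75″

sin φ = 0.808540, cos φ = 0.588442, sin λ = -0.989065, cos λ = -0.147478.
East component: ΔE = −sin λ·ΔX + cos λ·ΔY = −(-0.989065)(-160) + (-0.147478)(500) = -231.99 m.
1° of latitude spans 3600 × 30.92 = 111312 m; at latitude φ, 1° of longitude spans that × cos φ = 65500.6 m, so Δλ = -231.99 / 65500.6 × 3600 = -12.750″.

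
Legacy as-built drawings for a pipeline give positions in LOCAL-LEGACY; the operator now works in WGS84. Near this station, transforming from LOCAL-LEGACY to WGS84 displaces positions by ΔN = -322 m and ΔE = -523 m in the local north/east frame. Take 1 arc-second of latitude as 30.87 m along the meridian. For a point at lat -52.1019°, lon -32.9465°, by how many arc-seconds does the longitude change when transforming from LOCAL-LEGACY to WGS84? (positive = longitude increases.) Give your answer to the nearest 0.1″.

At latitude -52.1019°, cos φ = 0.614259.
1″ of longitude at this latitude = 30.87 × cos φ = 18.9622 m, so Δλ = -523.0 / 18.9622 = -27.581″.

Δλ = -27.6″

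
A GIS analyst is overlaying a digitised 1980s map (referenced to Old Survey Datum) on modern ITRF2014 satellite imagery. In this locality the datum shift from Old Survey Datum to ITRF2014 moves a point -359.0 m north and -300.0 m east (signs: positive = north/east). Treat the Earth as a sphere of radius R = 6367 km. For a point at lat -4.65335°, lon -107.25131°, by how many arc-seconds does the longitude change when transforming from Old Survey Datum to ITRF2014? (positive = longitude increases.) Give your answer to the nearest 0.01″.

At latitude -4.65335°, cos φ = 0.996704.
One radian of longitude at latitude φ spans R cos φ, so Δλ = ΔE / (R cos φ) = -300.0 / (6367000 × 0.996704) = -4.7274e-05 rad = -9.751″.

Δλ = -9.75″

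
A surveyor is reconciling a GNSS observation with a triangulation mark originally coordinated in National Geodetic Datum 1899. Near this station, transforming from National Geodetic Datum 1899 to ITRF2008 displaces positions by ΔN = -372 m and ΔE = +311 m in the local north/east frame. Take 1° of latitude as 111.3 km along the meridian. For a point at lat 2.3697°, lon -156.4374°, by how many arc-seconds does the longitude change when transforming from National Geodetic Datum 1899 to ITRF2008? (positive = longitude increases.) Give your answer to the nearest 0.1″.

Δλ = 10.1″

At latitude 2.3697°, cos φ = 0.999145.
1° of longitude at this latitude = 111.3 × cos φ = 111.20 km, so Δλ = 311.0 / 111204.8 = 0.0027966° = 10.068″.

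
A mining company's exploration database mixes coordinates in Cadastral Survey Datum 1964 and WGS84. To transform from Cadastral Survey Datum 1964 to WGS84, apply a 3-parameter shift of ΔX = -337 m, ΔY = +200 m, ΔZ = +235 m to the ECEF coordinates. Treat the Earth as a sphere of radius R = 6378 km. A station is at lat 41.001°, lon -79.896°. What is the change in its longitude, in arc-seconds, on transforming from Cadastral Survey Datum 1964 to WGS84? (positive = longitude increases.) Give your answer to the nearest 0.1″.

sin φ = 0.656072, cos φ = 0.754698, sin λ = -0.984491, cos λ = 0.175435.
East component: ΔE = −sin λ·ΔX + cos λ·ΔY = −(-0.984491)(-337) + (0.175435)(200) = -296.69 m.
1° of latitude spans πR/180 = 111317 m; at latitude φ, 1° of longitude spans that × cos φ = 84010.8 m, so Δλ = -296.69 / 84010.8 × 3600 = -12.713″.

Δλ = -12.7″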